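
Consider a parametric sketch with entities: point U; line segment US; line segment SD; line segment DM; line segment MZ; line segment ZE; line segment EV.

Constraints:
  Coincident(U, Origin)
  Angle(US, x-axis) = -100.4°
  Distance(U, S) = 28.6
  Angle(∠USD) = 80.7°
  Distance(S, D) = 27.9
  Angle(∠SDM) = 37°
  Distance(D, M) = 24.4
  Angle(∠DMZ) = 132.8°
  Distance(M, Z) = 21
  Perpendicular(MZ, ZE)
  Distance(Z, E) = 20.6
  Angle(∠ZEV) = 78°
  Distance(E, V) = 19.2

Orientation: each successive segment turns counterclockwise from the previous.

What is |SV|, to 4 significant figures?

9.397

The perpendicularity gives ZE at right angles to MZ, so ZE runs at -80.90°; with |ZE| = 20.6, E = (-13.95, -37.27). ∠ZEV = 78.0° gives EV at 21.10° from the x-axis; with |EV| = 19.2, V = (3.966, -30.36). Then |SV| = |V − S| = 9.397.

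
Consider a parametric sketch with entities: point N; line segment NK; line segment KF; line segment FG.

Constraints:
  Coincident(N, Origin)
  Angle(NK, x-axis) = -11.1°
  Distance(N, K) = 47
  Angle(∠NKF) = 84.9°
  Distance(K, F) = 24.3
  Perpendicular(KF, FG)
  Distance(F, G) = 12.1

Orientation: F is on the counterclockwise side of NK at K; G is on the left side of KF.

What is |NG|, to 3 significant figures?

40.1

N is at the origin; NK runs at -11.1° with length 47.0, so K = 47.0·(cos -11.1°, sin -11.1°) = (46.1, -9.05). ∠NKF = 84.9°, so KF runs at -11.1° + (180° − 84.9°) = 84.0° from the x-axis; with |KF| = 24.3, F = K + 24.3·(cos 84.0°, sin 84.0°) = (48.7, 15.1). KF ⟂ FG; with |FG| = 12.1 on the left of KF, G = F + 12.1·(-0.995, 0.105) = (36.6, 16.4). Then |NG| = |G − N| = 40.1.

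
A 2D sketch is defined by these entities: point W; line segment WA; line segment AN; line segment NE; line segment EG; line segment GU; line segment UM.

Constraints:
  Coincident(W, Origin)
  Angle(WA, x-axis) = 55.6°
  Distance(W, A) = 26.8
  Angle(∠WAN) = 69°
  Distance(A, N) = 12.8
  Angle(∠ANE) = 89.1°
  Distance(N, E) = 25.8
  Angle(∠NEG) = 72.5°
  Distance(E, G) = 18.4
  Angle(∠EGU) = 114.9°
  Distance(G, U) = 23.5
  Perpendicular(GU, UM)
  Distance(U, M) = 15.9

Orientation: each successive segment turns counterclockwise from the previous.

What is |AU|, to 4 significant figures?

8.424

∠NEG = 72.5° gives EG at 5.000° from the x-axis; with |EG| = 18.4, G = (15.44, 1.495). ∠EGU = 114.9° gives GU at 70.10° from the x-axis; with |GU| = 23.5, U = (23.43, 23.59). Then |AU| = |U − A| = 8.424.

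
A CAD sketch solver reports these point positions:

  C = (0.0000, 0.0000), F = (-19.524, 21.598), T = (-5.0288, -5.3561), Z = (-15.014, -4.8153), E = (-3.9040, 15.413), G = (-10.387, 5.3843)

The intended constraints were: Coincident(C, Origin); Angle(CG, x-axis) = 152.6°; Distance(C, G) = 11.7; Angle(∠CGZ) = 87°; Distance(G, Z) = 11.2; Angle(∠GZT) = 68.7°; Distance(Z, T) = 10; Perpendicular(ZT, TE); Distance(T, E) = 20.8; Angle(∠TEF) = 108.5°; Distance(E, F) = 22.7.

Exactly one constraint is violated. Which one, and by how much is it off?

Distance(E, F) = 22.7 — off by 5.90.

C = (0.00, 0.00) ✓; CG at 152.6° ✓; |CG| = 11.70 ✓; ∠CGZ = 87.00° ✓; |GZ| = 11.20 ✓; ∠GZT = 68.70° ✓; |ZT| = 10.00 ✓; ∠(ZT, TE) = 90.00° ✓; |TE| = 20.80 ✓; ∠TEF = 108.5° ✓; |EF| = 16.80 ✗.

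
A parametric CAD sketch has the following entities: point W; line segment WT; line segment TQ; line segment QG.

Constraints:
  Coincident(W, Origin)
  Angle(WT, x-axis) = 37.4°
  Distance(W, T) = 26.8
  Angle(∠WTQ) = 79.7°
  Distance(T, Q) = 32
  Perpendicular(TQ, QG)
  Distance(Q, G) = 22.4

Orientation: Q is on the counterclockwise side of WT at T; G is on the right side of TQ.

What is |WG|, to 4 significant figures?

55.84

∠WTQ = 79.7°, so TQ runs at 37.4° + (180° − 79.7°) = 137.7° from the x-axis; with |TQ| = 32.0, Q = T + 32.0·(cos 137.7°, sin 137.7°) = (-2.378, 37.81). TQ ⟂ QG; with |QG| = 22.4 on the right of TQ, G = Q + 22.4·(0.6730, 0.7396) = (12.70, 54.38). Then |WG| = |G − W| = 55.84.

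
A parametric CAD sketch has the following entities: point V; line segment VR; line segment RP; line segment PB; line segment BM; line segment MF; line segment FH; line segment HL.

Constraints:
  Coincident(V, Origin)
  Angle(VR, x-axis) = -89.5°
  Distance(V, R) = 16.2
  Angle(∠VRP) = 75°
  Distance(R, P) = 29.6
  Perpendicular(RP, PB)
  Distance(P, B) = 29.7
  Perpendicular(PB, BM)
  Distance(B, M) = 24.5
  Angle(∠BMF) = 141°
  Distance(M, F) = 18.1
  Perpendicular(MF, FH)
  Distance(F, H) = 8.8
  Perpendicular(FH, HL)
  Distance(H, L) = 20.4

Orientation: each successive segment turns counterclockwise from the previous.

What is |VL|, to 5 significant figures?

11.949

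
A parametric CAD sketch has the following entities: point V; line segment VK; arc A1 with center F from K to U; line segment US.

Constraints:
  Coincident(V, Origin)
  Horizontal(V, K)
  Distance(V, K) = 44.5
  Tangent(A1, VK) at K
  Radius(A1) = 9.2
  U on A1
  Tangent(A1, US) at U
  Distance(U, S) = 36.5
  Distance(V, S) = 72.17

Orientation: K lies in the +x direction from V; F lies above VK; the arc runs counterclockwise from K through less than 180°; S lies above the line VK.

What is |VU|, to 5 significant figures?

54.338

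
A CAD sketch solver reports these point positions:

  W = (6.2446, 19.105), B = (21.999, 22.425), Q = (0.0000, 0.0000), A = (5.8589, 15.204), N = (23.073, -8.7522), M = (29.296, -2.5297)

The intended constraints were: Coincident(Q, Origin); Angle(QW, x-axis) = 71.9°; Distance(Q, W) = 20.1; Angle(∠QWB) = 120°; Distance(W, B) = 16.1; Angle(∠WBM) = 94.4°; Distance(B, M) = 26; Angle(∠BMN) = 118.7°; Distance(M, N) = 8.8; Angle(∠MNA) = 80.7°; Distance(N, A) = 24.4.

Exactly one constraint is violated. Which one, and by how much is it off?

Distance(N, A) = 24.4 — off by 5.10.

Q = (0.00, 0.00) ✓; QW at 71.90° ✓; |QW| = 20.10 ✓; ∠QWB = 120.0° ✓; |WB| = 16.10 ✓; ∠WBM = 94.40° ✓; |BM| = 26.00 ✓; ∠BMN = 118.7° ✓; |MN| = 8.800 ✓; ∠MNA = 80.70° ✓; |NA| = 29.50 ✗.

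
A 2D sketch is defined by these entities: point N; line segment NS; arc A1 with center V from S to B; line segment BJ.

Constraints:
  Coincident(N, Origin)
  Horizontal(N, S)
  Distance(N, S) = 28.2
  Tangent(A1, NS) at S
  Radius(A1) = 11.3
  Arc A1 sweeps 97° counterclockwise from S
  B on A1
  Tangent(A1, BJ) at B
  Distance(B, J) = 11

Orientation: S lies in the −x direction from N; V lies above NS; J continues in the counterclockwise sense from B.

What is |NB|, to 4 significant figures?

21.19

N is at the origin; NS is horizontal with |NS| = 28.2 and S on the −x side, so S = (-28.20, 0.000). A1 meets NS tangentially, so VS is at right angles to NS, so V = S + (0, 11.3) = (-28.20, 11.30). On A1, S sits at bearing -90° from V; a 97° counterclockwise sweep puts B at bearing 7°, so B = V + 11.3·(cos 7°, sin 7°) = (-16.98, 12.68). Then |NB| = |B − N| = 21.19.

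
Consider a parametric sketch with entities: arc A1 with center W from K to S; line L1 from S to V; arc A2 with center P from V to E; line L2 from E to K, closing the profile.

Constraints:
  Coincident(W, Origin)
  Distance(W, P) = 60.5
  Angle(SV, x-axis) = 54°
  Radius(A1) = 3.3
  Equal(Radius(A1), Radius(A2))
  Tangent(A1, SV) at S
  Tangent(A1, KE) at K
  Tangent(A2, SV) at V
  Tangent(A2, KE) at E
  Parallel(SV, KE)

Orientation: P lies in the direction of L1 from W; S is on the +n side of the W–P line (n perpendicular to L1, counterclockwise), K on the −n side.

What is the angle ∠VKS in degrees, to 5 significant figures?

83.774°

Tangency of A1 to both parallel lines with radius 3.3 puts S and K at W ± 3.3·n: S = (-2.6698, 1.9397), K = (2.6698, -1.9397). Equal radii place V and E the same way about P: V = P + 3.3·n = (32.891, 50.885), E = P − 3.3·n = (38.231, 47.006). Then cos ∠VKS = KV·KS / (|KV||KS|), giving 83.774°.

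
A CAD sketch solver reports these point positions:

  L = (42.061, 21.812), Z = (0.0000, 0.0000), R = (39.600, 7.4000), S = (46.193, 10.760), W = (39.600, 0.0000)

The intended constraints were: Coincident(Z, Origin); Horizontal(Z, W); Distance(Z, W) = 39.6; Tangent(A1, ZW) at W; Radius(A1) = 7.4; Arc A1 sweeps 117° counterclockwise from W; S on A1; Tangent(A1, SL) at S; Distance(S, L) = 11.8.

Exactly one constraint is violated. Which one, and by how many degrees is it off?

Tangent(A1, SL) at S — off by 6.51°.

Z = (0.00, 0.00) ✓; Z.y = 0.00, W.y = 0.00 ✓; |ZW| = 39.60 ✓; ∠(RW, WZ) = 90.00° ✓; |RW| = 7.400 ✓; bearing(R→S) − bearing(R→W) = 117.0° ✓; |RS| = 7.400 ✓; ∠(RS, SL) = 96.51° ✗; |SL| = 11.80 ✓.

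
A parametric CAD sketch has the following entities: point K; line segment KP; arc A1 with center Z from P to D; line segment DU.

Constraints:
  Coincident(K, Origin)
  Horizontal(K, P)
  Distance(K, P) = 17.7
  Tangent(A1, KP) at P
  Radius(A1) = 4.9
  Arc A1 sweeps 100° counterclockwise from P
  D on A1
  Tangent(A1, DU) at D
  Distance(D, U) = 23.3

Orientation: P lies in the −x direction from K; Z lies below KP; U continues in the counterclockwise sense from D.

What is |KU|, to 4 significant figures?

34.13

K is at the origin; KP is horizontal with |KP| = 17.7 and P on the −x side, so P = (-17.70, 0.000). Tangency of A1 to KP means the radius ZP is perpendicular to KP, so Z = P + (0, -4.9) = (-17.70, -4.900). On A1, P sits at bearing 90° from Z; a 100° counterclockwise sweep puts D at bearing 190°, so D = Z + 4.9·(cos 190°, sin 190°) = (-22.53, -5.751). Since A1 is tangent to DU there, ZD ⟂ DU, so DU runs along (−sin 190°, cos 190°); with |DU| = 23.3, U = (-18.48, -28.70). Then |KU| = |U − K| = 34.13.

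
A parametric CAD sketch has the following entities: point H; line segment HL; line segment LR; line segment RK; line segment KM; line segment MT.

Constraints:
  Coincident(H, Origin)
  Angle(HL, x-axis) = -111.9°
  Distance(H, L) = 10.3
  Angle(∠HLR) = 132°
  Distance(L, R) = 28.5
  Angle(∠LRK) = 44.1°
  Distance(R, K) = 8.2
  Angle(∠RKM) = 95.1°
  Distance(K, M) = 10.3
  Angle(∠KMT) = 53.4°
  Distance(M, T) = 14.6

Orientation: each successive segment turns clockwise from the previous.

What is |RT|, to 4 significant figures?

4.246

∠RKM = 95.1° gives KM at -20.70° from the x-axis; with |KM| = 10.3, M = (-17.40, -15.61). ∠KMT = 53.4° gives MT at -147.3° from the x-axis; with |MT| = 14.6, T = (-29.69, -23.50). Then |RT| = |T − R| = 4.246.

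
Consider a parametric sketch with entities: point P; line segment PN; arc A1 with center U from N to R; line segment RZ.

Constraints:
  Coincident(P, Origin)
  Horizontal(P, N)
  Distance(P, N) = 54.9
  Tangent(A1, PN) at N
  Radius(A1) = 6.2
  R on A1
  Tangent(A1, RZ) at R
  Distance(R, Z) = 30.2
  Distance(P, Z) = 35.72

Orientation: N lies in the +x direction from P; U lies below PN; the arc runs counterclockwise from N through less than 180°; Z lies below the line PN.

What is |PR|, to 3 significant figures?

50.8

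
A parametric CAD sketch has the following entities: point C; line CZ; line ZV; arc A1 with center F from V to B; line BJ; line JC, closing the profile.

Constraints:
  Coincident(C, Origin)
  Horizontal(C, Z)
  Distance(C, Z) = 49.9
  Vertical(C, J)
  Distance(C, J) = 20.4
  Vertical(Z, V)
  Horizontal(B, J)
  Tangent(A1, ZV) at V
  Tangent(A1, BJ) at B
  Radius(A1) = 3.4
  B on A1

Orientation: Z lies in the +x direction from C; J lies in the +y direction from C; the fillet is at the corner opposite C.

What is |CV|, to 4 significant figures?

52.72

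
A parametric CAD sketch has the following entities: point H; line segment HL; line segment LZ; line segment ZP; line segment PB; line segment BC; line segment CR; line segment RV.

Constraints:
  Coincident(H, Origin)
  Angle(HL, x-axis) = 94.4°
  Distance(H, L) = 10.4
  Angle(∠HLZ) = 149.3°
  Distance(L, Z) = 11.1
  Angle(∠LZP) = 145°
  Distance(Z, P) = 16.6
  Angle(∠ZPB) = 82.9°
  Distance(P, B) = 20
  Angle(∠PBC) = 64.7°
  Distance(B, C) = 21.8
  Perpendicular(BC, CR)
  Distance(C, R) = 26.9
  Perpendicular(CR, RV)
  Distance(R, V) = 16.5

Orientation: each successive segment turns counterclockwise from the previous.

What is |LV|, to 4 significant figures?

35.29

BC is perpendicular to CR, so CR runs at 102.5°; with |CR| = 26.9, R = (-11.76, 36.58). The perpendicularity gives RV at right angles to CR, so RV runs at -167.5°; with |RV| = 16.5, V = (-27.87, 33.01). Then |LV| = |V − L| = 35.29.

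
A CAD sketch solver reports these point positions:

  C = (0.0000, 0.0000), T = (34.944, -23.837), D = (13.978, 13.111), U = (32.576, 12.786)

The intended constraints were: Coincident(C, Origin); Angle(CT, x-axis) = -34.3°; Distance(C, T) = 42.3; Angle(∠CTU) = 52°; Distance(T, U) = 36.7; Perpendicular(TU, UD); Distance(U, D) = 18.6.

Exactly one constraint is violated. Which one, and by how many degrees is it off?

Perpendicular(TU, UD) — off by 4.70°.

C = (0.00, 0.00) ✓; CT at -34.30° ✓; |CT| = 42.30 ✓; ∠CTU = 52.00° ✓; |TU| = 36.70 ✓; ∠(TU, UD) = 85.30° ✗; |UD| = 18.60 ✓.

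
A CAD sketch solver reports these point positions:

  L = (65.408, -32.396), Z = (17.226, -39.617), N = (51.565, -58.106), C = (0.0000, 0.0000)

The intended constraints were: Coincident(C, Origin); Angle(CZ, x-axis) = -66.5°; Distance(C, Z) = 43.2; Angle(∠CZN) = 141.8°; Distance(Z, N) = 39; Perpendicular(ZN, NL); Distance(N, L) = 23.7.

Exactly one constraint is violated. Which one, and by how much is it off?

Distance(N, L) = 23.7 — off by 5.50.

C = (0.00, 0.00) ✓; CZ at -66.50° ✓; |CZ| = 43.20 ✓; ∠CZN = 141.8° ✓; |ZN| = 39.00 ✓; ∠(ZN, NL) = 90.00° ✓; |NL| = 29.20 ✗.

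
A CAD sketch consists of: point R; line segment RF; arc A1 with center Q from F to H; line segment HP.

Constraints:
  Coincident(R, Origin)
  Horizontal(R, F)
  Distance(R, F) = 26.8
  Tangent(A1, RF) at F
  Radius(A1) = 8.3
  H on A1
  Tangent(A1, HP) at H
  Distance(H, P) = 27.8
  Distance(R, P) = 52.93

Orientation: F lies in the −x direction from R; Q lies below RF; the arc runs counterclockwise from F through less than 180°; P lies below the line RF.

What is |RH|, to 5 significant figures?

35.518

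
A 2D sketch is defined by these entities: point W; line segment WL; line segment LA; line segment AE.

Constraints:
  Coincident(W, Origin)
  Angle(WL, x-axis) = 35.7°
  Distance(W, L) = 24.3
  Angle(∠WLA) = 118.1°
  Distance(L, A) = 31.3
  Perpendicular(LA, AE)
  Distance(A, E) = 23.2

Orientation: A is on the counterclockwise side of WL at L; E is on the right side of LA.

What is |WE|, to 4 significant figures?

61.80

∠WLA = 118.1°, so LA runs at 35.7° + (180° − 118.1°) = 97.60° from the x-axis; with |LA| = 31.3, A = L + 31.3·(cos 97.60°, sin 97.60°) = (15.59, 45.21). LA is perpendicular to AE; with |AE| = 23.2 on the right of LA, E = A + 23.2·(0.9912, 0.1323) = (38.59, 48.27). Then |WE| = |E − W| = 61.80.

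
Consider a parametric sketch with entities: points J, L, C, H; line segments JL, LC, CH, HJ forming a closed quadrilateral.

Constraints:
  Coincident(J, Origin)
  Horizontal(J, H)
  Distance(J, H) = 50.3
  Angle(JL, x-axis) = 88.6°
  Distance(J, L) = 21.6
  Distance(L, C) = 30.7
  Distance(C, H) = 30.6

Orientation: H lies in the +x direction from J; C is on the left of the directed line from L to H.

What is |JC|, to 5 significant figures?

39.234

Checks: J = (0.00, 0.00) ✓; |LC| = 30.70 ✓; |CH| = 30.60 ✓.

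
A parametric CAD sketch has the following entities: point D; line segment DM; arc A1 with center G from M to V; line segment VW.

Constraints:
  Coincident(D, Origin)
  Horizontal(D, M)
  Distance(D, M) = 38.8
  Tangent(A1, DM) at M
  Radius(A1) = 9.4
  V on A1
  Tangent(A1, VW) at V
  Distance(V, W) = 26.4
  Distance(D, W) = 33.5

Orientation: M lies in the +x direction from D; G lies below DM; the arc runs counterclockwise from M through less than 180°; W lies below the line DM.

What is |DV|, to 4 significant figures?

30.92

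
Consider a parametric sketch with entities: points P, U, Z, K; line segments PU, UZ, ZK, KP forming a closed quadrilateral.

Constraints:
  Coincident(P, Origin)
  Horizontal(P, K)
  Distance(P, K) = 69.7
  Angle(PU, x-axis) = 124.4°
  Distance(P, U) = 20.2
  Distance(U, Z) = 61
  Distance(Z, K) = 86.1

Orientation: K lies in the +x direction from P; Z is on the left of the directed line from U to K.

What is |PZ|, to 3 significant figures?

72.1

Checks: |UZ| = 61.00 ✓; |ZK| = 86.10 ✓.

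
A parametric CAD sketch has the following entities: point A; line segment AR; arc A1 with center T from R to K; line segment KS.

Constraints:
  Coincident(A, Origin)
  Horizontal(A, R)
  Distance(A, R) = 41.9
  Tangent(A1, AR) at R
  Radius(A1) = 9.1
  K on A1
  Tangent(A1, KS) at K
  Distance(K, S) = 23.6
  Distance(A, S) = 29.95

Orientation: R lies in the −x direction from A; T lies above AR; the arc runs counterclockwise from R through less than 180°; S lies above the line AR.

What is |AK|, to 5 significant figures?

34.902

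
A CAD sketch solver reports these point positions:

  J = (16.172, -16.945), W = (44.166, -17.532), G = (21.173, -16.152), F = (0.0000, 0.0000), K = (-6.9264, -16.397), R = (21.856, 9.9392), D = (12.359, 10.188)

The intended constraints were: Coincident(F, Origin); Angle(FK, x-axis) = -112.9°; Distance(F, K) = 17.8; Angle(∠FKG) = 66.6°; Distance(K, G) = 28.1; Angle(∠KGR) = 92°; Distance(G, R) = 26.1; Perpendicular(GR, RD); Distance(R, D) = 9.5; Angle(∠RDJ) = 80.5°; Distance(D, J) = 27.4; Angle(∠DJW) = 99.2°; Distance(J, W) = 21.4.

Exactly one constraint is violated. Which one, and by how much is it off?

Distance(J, W) = 21.4 — off by 6.60.

F = (0.00, 0.00) ✓; FK at -112.9° ✓; |FK| = 17.80 ✓; ∠FKG = 66.60° ✓; |KG| = 28.10 ✓; ∠KGR = 92.00° ✓; |GR| = 26.10 ✓; ∠(GR, RD) = 90.00° ✓; |RD| = 9.500 ✓; ∠RDJ = 80.50° ✓; |DJ| = 27.40 ✓; ∠DJW = 99.20° ✓; |JW| = 28.00 ✗.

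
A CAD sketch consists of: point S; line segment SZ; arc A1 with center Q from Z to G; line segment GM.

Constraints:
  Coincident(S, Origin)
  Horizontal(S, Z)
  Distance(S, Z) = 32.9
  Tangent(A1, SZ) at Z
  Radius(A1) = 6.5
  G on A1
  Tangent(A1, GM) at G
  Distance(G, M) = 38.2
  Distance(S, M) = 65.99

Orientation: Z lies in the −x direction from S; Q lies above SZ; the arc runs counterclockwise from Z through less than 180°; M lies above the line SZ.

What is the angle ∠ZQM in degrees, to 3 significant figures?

149°

Checks: |QG| = 6.500 ✓; ∠(QG, GM) = 90.00° ✓; |GM| = 38.20 ✓; |SM| = 65.99 ✓.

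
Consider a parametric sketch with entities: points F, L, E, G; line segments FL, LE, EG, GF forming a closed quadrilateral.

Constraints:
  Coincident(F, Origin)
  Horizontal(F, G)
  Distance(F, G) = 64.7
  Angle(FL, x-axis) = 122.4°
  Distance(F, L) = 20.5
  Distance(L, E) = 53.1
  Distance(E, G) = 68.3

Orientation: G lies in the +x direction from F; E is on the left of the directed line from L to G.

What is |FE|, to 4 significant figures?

61.44

Checks: |LE| = 53.10 ✓; |EG| = 68.30 ✓.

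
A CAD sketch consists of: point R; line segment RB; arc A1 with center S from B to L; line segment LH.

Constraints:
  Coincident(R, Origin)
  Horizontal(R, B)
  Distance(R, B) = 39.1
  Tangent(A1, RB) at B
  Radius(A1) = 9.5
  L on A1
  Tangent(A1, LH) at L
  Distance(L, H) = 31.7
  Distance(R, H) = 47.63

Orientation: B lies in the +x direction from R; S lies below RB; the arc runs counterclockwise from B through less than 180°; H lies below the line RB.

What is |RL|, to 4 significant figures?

30.83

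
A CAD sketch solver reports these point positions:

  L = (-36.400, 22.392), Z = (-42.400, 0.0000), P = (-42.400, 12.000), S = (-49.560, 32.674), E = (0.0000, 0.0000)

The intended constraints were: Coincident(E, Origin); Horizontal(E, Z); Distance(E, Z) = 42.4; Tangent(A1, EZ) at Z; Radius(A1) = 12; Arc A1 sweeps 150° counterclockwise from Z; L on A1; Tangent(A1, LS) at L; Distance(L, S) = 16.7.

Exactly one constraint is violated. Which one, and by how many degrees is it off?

Tangent(A1, LS) at L — off by 8.00°.

E = (0.00, 0.00) ✓; E.y = 0.00, Z.y = 0.00 ✓; |EZ| = 42.40 ✓; ∠(PZ, ZE) = 90.00° ✓; |PZ| = 12.00 ✓; bearing(P→L) − bearing(P→Z) = 150.0° ✓; |PL| = 12.00 ✓; ∠(PL, LS) = 98.00° ✗; |LS| = 16.70 ✓.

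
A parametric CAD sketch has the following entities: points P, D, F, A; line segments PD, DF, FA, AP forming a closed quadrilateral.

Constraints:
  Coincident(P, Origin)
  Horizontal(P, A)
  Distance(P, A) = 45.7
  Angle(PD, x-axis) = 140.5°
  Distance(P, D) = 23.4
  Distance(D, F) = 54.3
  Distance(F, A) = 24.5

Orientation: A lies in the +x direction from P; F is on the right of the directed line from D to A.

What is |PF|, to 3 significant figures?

31.1

P is at the origin; PA is horizontal with |PA| = 45.7 and A in +x, so A = (45.7, 0). PD runs at 140.5° with |PD| = 23.4, so D = (-18.1, 14.9). F is determined by |DF| = 54.3 and |FA| = 24.5 together: it lies at the intersection of circle(D, 54.3) and circle(A, 24.5). With |DA| = 65.5, the foot of the radical line on DA is 50.7 from D and the perpendicular offset is √(54.3² − 50.7²) = 19.5. Taking the right-of-DA solution: F = (26.8, -15.6).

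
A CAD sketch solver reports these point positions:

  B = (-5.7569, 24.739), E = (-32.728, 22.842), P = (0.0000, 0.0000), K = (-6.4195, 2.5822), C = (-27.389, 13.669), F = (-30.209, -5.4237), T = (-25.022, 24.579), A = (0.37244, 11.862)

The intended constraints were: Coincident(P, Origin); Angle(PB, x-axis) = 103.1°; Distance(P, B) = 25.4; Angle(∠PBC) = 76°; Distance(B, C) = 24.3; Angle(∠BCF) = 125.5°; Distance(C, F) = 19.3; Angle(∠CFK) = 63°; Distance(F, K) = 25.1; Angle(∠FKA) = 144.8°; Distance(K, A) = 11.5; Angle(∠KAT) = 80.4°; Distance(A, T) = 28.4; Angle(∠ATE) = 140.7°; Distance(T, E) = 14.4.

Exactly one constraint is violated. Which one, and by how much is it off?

Distance(T, E) = 14.4 — off by 6.50.

P = (0.00, 0.00) ✓; PB at 103.1° ✓; |PB| = 25.40 ✓; ∠PBC = 76.00° ✓; |BC| = 24.30 ✓; ∠BCF = 125.5° ✓; |CF| = 19.30 ✓; ∠CFK = 63.00° ✓; |FK| = 25.10 ✓; ∠FKA = 144.8° ✓; |KA| = 11.50 ✓; ∠KAT = 80.40° ✓; |AT| = 28.40 ✓; ∠ATE = 140.7° ✓; |TE| = 7.899 ✗.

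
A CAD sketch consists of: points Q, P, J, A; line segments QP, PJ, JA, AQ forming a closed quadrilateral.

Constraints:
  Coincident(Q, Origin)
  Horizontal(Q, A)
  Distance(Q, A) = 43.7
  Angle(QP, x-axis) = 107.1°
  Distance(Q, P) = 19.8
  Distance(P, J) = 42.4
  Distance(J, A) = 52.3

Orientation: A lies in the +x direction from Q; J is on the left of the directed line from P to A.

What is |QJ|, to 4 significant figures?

54.42

Checks: |PJ| = 42.40 ✓; |JA| = 52.30 ✓.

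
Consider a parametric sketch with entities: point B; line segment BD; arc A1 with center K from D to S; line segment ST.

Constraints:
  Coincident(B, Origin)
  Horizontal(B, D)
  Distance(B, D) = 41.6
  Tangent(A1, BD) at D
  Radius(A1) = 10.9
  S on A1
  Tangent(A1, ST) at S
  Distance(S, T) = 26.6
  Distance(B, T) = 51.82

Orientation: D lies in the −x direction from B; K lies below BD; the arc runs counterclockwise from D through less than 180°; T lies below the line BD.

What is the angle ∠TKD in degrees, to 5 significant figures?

165.54°

Checks: ∠(KD, DB) = 90.00° ✓; |KS| = 10.90 ✓; ∠(KS, ST) = 90.00° ✓; |ST| = 26.60 ✓; |BT| = 51.82 ✓.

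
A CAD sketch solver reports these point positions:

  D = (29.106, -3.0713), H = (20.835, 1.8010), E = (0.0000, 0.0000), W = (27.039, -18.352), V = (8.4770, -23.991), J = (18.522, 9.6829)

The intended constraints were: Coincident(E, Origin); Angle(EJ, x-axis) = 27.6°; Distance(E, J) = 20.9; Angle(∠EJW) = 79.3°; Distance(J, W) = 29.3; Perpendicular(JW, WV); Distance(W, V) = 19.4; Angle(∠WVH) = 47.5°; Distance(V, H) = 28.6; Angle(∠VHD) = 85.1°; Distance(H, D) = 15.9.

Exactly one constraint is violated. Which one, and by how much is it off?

Distance(H, D) = 15.9 — off by 6.30.

E = (0.00, 0.00) ✓; EJ at 27.60° ✓; |EJ| = 20.90 ✓; ∠EJW = 79.30° ✓; |JW| = 29.30 ✓; ∠(JW, WV) = 90.00° ✓; |WV| = 19.40 ✓; ∠WVH = 47.50° ✓; |VH| = 28.60 ✓; ∠VHD = 85.10° ✓; |HD| = 9.599 ✗.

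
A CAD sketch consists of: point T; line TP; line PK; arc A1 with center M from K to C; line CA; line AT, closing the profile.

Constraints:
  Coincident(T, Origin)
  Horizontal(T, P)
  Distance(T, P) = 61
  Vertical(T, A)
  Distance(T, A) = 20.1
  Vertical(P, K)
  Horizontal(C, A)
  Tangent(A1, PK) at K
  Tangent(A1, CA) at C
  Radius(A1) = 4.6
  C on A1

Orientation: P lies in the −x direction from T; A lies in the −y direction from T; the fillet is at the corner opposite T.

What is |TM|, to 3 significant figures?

58.5

T is at the origin; TP is horizontal with |TP| = 61.0 and P on the −x side, so P = (-61.0, 0.00). T and A share the same x with |TA| = 20.1 and A on the −y side, so A = (0.00, -20.1). The virtual corner opposite T is at (-61.0, -20.1). Since A1 is tangent to PK there, MK ⟂ PK and the tangent condition forces MC to be normal to CA, with radius 4.6, so the center M sits 4.6 in from both sides at M = (-56.4, -15.5). Then |TM| = |M − T| = 58.5.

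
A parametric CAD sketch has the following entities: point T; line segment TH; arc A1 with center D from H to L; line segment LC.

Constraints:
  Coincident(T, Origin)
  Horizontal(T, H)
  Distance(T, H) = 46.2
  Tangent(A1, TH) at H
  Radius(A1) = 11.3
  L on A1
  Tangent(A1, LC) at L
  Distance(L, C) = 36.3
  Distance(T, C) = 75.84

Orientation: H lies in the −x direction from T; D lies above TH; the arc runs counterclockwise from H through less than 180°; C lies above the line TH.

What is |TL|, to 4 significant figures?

41.52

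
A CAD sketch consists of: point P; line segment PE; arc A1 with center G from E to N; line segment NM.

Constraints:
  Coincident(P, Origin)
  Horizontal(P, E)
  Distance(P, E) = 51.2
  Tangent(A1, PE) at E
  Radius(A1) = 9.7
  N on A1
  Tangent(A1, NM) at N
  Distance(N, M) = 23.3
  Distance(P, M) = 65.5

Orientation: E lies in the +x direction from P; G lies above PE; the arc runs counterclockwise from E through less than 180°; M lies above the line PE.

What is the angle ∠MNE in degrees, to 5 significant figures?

128.78°

P is at the origin; P and E share the same y with |PE| = 51.2 and E on the +x side, so E = (51.200, 0.0000). A1 meets PE tangentially, so GE is at right angles to PE, so G = E + (0, 9.7) = (51.200, 9.7000). Since GN ⟂ NM (tangency), |GM| = √(9.7² + 23.3²) = 25.238 regardless of where N sits on A1. So M lies on both circle(P, 65.5) and circle(G, 25.238); the above-PE intersection is M = (55.651, 34.543). N is the foot of the tangent from M: N = (60.672, 11.790).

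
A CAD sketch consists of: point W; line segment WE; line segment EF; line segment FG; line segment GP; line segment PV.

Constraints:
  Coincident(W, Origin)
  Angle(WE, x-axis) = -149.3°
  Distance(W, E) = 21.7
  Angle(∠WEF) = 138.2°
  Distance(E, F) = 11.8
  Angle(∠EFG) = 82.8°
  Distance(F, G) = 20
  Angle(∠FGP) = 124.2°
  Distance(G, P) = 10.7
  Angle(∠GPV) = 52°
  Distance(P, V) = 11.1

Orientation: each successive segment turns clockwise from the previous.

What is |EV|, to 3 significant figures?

13.9

W is at the origin; WE runs at -149.3° with length 21.7, so E = (-18.7, -11.1). ∠WEF = 138.2° gives EF at 169° from the x-axis; with |EF| = 11.8, F = (-30.2, -8.81). ∠EFG = 82.8° gives FG at 71.7° from the x-axis; with |FG| = 20.0, G = (-24.0, 10.2). ∠FGP = 124.2° gives GP at 15.9° from the x-axis; with |GP| = 10.7, P = (-13.7, 13.1). ∠GPV = 52.0° gives PV at -112° from the x-axis; with |PV| = 11.1, V = (-17.8, 2.83). Then |EV| = |V − E| = 13.9.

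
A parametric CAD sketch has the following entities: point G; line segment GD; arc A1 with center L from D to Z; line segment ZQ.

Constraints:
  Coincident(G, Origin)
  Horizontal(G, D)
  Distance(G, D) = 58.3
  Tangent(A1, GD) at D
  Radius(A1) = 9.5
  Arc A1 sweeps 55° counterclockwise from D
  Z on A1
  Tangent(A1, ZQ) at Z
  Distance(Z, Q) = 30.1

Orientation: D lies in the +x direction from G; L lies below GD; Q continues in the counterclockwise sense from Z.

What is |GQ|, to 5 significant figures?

43.931

On A1, D sits at bearing 90° from L; a 55° counterclockwise sweep puts Z at bearing 145°, so Z = L + 9.5·(cos 145°, sin 145°) = (50.518, -4.0510). A1 meets ZQ tangentially, so LZ is at right angles to ZQ, so ZQ runs along (−sin 145°, cos 145°); with |ZQ| = 30.1, Q = (33.253, -28.708). Then |GQ| = |Q − G| = 43.931.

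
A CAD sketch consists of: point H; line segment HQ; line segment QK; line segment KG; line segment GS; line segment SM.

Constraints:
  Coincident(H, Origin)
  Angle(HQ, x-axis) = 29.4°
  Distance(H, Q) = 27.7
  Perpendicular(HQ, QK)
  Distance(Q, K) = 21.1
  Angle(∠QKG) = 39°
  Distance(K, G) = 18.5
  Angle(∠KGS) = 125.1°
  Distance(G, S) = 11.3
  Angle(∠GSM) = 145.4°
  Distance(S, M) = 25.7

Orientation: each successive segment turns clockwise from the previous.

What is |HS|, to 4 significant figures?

19.60

∠QKG = 39.0° gives KG at 158.4° from the x-axis; with |KG| = 18.5, G = (17.29, 2.026). ∠KGS = 125.1° gives GS at 103.5° from the x-axis; with |GS| = 11.3, S = (14.65, 13.01). Then |HS| = |S − H| = 19.60.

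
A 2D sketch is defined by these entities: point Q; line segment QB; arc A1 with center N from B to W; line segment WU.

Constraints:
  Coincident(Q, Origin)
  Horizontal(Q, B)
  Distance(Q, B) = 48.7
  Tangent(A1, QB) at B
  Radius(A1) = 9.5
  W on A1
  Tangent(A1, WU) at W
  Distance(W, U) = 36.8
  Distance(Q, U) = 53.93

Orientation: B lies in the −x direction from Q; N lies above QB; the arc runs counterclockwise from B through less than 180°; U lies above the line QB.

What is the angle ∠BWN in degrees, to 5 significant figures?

50.953°

Checks: |NW| = 9.500 ✓; ∠(NW, WU) = 90.00° ✓; |WU| = 36.80 ✓; |QU| = 53.93 ✓.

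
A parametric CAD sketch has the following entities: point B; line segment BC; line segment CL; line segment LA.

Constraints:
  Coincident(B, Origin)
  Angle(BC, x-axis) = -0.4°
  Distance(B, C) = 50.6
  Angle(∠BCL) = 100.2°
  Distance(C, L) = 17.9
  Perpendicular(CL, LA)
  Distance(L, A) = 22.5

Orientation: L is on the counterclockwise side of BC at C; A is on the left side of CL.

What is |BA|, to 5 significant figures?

38.299

∠BCL = 100.2°, so CL runs at -0.4° + (180° − 100.2°) = 79.400° from the x-axis; with |CL| = 17.9, L = C + 17.9·(cos 79.400°, sin 79.400°) = (53.891, 17.241). CL ⟂ LA; with |LA| = 22.5 on the left of CL, A = L + 22.5·(-0.98294, 0.18395) = (31.775, 21.380). Then |BA| = |A − B| = 38.299.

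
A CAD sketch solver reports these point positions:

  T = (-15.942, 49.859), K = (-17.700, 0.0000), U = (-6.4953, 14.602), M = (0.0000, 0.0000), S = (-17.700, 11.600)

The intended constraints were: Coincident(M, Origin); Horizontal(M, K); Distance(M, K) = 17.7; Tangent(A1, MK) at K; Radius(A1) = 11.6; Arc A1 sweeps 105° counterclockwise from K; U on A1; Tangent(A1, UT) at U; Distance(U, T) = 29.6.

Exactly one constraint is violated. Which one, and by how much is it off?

Distance(U, T) = 29.6 — off by 6.90.

M = (0.00, 0.00) ✓; M.y = 0.00, K.y = 0.00 ✓; |MK| = 17.70 ✓; ∠(SK, KM) = 90.00° ✓; |SK| = 11.60 ✓; bearing(S→U) − bearing(S→K) = 105.0° ✓; |SU| = 11.60 ✓; ∠(SU, UT) = 90.00° ✓; |UT| = 36.50 ✗.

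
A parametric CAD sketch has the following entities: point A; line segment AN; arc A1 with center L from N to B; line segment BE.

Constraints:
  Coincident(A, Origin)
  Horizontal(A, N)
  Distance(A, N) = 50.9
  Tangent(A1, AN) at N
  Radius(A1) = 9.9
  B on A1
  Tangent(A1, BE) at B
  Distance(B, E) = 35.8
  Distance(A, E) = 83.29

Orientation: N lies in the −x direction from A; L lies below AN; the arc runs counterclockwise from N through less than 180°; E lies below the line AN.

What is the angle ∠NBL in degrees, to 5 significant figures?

55.836°

A is at the origin; A and N share the same y with |AN| = 50.9 and N on the −x side, so N = (-50.900, 0.0000). Tangency of A1 to AN means the radius LN is perpendicular to AN, so L = N + (0, -9.9) = (-50.900, -9.9000). Since LB ⟂ BE (tangency), |LE| = √(9.9² + 35.8²) = 37.144 regardless of where B sits on A1. So E lies on both circle(A, 83.29) and circle(L, 37.144); the below-AN intersection is E = (-73.320, -39.514). B is the foot of the tangent from E: B = (-60.100, -6.2441).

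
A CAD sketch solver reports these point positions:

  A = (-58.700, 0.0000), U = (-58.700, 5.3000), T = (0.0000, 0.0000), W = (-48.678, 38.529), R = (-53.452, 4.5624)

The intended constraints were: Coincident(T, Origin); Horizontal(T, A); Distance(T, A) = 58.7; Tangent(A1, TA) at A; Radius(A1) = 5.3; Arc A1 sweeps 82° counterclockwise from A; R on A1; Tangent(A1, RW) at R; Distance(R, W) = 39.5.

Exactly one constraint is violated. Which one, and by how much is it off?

Distance(R, W) = 39.5 — off by 5.20.

T = (0.00, 0.00) ✓; T.y = 0.00, A.y = 0.00 ✓; |TA| = 58.70 ✓; ∠(UA, AT) = 90.00° ✓; |UA| = 5.300 ✓; bearing(U→R) − bearing(U→A) = 82.00° ✓; |UR| = 5.300 ✓; ∠(UR, RW) = 90.00° ✓; |RW| = 34.30 ✗.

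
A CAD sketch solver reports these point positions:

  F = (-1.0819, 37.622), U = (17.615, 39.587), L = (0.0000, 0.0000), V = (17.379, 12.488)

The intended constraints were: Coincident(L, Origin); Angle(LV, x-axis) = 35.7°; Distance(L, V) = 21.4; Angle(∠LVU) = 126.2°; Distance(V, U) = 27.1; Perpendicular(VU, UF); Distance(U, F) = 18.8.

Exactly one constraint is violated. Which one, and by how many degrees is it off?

Perpendicular(VU, UF) — off by 6.50°.

L = (0.00, 0.00) ✓; LV at 35.70° ✓; |LV| = 21.40 ✓; ∠LVU = 126.2° ✓; |VU| = 27.10 ✓; ∠(VU, UF) = 96.50° ✗; |UF| = 18.80 ✓.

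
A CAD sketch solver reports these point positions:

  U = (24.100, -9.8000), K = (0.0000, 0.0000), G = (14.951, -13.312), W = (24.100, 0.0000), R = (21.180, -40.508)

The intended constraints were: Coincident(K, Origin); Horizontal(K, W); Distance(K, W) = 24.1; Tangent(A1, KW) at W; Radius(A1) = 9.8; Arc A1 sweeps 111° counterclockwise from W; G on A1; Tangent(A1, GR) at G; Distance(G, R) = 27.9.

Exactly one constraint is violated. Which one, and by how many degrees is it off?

Tangent(A1, GR) at G — off by 8.10°.

K = (0.00, 0.00) ✓; K.y = 0.00, W.y = 0.00 ✓; |KW| = 24.10 ✓; ∠(UW, WK) = 90.00° ✓; |UW| = 9.800 ✓; bearing(U→G) − bearing(U→W) = 111.0° ✓; |UG| = 9.800 ✓; ∠(UG, GR) = 98.10° ✗; |GR| = 27.90 ✓.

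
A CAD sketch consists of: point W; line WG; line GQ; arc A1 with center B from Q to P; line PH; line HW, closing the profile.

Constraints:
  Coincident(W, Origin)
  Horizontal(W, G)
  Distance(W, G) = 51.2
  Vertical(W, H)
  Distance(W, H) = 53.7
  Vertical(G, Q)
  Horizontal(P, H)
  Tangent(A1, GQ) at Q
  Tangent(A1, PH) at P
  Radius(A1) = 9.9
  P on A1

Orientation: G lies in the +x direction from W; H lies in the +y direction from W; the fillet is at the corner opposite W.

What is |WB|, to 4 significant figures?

60.20

W is at the origin; W and G share the same y with |WG| = 51.2 and G on the +x side, so G = (51.20, 0.000). W and H share the same x with |WH| = 53.7 and H on the +y side, so H = (0.000, 53.70). The virtual corner opposite W is at (51.20, 53.70). A1 meets GQ tangentially, so BQ is at right angles to GQ and since A1 is tangent to PH there, BP ⟂ PH, with radius 9.9, so the center B sits 9.9 in from both sides at B = (41.30, 43.80). Then |WB| = |B − W| = 60.20.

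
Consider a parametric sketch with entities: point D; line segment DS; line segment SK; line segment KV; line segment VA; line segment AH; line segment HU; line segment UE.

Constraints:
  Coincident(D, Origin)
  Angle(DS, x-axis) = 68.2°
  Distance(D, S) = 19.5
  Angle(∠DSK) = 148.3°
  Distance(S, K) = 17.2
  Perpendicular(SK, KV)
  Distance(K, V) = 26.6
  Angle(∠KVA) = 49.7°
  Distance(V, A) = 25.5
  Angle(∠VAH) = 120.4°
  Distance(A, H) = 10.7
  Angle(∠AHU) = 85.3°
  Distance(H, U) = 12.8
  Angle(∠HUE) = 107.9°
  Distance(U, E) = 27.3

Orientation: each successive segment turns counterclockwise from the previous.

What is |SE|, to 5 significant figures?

32.961

∠AHU = 85.3° gives HU at 114.50° from the x-axis; with |HU| = 12.8, U = (2.4312, 29.425). ∠HUE = 107.9° gives UE at -173.40° from the x-axis; with |UE| = 27.3, E = (-24.688, 26.287). Then |SE| = |E − S| = 32.961.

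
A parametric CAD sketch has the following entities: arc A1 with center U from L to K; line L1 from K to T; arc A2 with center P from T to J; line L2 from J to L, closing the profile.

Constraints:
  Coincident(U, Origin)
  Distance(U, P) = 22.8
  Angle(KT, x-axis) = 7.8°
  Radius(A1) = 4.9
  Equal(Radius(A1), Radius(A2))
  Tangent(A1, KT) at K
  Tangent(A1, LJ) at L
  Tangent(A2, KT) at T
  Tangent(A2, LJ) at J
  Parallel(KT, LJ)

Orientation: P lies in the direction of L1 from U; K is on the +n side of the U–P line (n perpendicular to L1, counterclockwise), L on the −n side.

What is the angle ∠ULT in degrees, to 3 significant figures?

66.7°

The slot axis is L1's direction at 7.8°, so u = (cos 7.8°, sin 7.8°) = (0.991, 0.136) and n = (−sin 7.8°, cos 7.8°) = (-0.136, 0.991). U is at the origin and P lies 22.8 along u from U, so P = 22.8·u = (22.6, 3.09). Tangency of A1 to both parallel lines with radius 4.9 puts K and L at U ± 4.9·n: K = (-0.665, 4.85), L = (0.665, -4.85). Equal radii place T and J the same way about P: T = P + 4.9·n = (21.9, 7.95), J = P − 4.9·n = (23.3, -1.76). Then cos ∠ULT = LU·LT / (|LU||LT|), giving 66.7°.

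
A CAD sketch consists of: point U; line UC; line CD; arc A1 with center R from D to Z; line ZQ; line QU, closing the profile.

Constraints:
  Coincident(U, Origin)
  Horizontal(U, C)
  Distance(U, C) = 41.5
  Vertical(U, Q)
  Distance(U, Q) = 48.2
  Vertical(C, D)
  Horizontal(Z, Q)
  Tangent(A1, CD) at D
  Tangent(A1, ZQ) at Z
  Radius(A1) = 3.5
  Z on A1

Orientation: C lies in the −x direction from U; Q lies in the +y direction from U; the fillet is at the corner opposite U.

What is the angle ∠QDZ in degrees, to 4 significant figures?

40.18°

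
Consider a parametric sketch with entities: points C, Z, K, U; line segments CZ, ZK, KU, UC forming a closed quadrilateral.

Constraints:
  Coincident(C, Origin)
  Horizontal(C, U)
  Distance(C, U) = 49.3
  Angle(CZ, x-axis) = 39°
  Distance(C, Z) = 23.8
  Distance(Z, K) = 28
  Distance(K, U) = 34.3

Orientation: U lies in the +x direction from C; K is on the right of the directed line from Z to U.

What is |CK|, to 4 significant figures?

21.85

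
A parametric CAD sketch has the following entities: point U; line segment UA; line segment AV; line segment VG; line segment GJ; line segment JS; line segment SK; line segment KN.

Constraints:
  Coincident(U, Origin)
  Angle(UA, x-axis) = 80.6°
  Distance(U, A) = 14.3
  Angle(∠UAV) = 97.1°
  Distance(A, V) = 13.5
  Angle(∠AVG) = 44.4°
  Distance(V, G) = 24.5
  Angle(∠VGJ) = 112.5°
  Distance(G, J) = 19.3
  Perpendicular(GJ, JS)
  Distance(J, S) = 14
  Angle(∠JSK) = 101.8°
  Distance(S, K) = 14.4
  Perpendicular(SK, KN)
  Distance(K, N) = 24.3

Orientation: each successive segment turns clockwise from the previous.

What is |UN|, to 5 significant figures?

10.496

U is at the origin; UA runs at 80.6° with length 14.3, so A = (2.3356, 14.108). ∠UAV = 97.1° gives AV at -2.3000° from the x-axis; with |AV| = 13.5, V = (15.825, 13.566). ∠AVG = 44.4° gives VG at -137.90° from the x-axis; with |VG| = 24.5, G = (-2.3537, -2.8592). ∠VGJ = 112.5° gives GJ at 154.60° from the x-axis; with |GJ| = 19.3, J = (-19.788, 5.4192). GJ ⟂ JS, so JS runs at 64.600°; with |JS| = 14.0, S = (-13.783, 18.066). ∠JSK = 101.8° gives SK at -13.600° from the x-axis; with |SK| = 14.4, K = (0.21324, 14.680). SK is perpendicular to KN, so KN runs at -103.60°; with |KN| = 24.3, N = (-5.5007, -8.9388). Then |UN| = |N − U| = 10.496.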